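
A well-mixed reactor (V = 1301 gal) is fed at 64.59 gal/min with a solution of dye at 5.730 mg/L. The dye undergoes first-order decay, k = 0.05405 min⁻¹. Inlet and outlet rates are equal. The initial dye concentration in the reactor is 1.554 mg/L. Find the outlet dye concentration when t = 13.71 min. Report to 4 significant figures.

Accumulation = in − out − consumed: V dC/dt = Q C_in − Q C − k V C.
This is linear with rate a = Q/V + k = 0.103696 min⁻¹.
C_ss = Q C_in/(Q + kV) = 2.74333 mg/L; C(t) = C_ss + (C₀ − C_ss) e^(−a t).
C(13.71) = 2.74333 + (-1.18933)·e^(−0.103696·13.71) = 2.74333 + (-1.18933)·0.241309 = 2.45634 mg/L.

2.456 mg/L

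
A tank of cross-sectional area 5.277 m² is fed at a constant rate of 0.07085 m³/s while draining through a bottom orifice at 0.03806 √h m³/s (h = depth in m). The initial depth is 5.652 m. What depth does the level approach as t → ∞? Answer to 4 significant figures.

Level balance: A dh/dt = 0.07085 − 0.03806 √h. Setting dh/dt = 0:
Q_in = 0.03806 √h_ss ⇒ √h_ss = 0.07085/0.03806 = 1.86153.
h_ss = 1.86153² = 3.46531 m. (Since h₀ = 5.652 m > h_ss, the level will fall toward this value.)

3.465 m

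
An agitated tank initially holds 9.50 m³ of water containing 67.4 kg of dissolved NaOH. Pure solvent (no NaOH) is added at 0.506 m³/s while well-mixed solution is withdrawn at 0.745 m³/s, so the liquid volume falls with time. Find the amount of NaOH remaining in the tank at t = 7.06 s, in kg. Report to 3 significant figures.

36.6 kg

Total volume: dV/dt = Q_in − Q_out = -0.23900 m³/s, so V(t) = 9.50 − 0.23900 t and V(7.06) = 7.8127 m³.
Species balance (pure solvent in): dm/dt = −Q_out · m/V(t).
dm/m = −Q_out dt/(V₀ − 0.23900 t); integrating gives ln(m/m₀) = −(Q_out/(Q_in−Q_out)) ln(V/V₀).
m = m₀ (V₀/V)^(Q_out/(Q_in−Q_out)) = 67.4 × (9.50/7.8127)^(-3.1172) = 36.638 kg.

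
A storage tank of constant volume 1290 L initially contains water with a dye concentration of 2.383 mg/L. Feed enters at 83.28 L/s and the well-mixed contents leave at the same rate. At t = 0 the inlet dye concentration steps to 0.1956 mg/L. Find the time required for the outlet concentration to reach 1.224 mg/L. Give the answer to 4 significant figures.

11.69 s

Unsteady species balance (constant V, well mixed): V dC/dt = Q(C_in − C), so τ = V/Q = 15.4899 s.
C(t) = C_in + (C₀ − C_in) e^(−t/τ). Set C = 1.224 and solve for t:
e^(−t/τ) = (C − C_in)/(C₀ − C_in) = (1.224 − 0.1956)/(2.383 − 0.1956) = 0.470147
t = −τ ln(…) = 15.4899 × 0.754709 = 11.6904 s.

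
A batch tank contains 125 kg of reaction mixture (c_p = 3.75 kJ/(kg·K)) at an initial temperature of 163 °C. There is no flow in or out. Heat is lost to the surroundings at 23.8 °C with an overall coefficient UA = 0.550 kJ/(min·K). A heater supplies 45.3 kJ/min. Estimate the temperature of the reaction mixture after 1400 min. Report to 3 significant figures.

Lumped-capacitance energy balance: M c_p dT/dt = UA(T_amb − T) + Q̇.
dT/dt = (T_ss − T)/τ with T_ss = T_amb + Q̇/UA = 23.8 + 45.3/0.550 = 106.16 °C, τ = M c_p/UA = 125·3.75/0.550 = 852.27 min.
Integrating: T(t) = T_ss + (T₀ − T_ss) e^(−t/τ).
T(1400) = 106.16 + (56.836)·0.19346 = 117.16 °C.

117 °C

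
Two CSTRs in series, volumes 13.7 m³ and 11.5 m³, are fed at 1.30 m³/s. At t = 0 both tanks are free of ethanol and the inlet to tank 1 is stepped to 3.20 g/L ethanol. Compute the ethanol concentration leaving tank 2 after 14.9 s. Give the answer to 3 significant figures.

1.46 g/L

Species balance on tank i: dCᵢ/dt = (Cᵢ₋₁ − Cᵢ)/τᵢ with τᵢ = Vᵢ/Q.
τ₁ = 13.7/1.30 = 10.538 s; τ₂ = 11.5/1.30 = 8.8462 s.
Solving the cascade with C₁(0)=C₂(0)=0 gives C₂(t) = C_in[1 − (τ₁ e^(−t/τ₁) − τ₂ e^(−t/τ₂))/(τ₁ − τ₂)].
At t = 14.9: e^(−t/τ₁) = 0.24320, e^(−t/τ₂) = 0.18557.
C₂ = 3.20·[1 − (10.538·0.24320 − 8.8462·0.18557)/(1.6923)] = 3.20·0.45552 = 1.4577 g/L.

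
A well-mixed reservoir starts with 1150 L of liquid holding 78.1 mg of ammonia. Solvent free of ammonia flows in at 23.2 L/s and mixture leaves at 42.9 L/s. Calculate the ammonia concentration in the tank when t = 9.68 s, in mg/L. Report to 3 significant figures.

0.0549 mg/L

Let m(t) be the amount of ammonia. Volume: V(t) = V₀ + (Q_in − Q_out) t = 1150 − 19.700 t; V(9.68) = 959.30 L.
No ammonia enters, so dm/dt = −Q_out · (m/V).
dm/m = −Q_out dt/(V₀ − 19.700 t); integrating gives ln(m/m₀) = −(Q_out/(Q_in−Q_out)) ln(V/V₀).
m = m₀ (V₀/V)^(Q_out/(Q_in−Q_out)) = 78.1 × (1150/959.30)^(-2.1777) = 52.623 mg.
C = m/V = 52.623/959.30 = 0.054856 mg/L.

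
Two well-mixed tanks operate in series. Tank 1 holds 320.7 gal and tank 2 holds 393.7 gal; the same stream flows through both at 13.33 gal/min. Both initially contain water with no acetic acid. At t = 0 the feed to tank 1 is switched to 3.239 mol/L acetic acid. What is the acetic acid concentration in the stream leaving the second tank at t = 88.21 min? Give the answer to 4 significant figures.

2.721 mol/L

Each tank obeys Vᵢ dCᵢ/dt = Q(Cᵢ₋₁ − Cᵢ), so τᵢ = Vᵢ/Q.
τ₁ = 320.7/13.33 = 24.0585 min; τ₂ = 393.7/13.33 = 29.5349 min.
Tank 1: C₁ = C_in(1 − e^(−t/τ₁)). Tank 2 (τ₁ ≠ τ₂): C₂ = C_in[1 − (τ₁ e^(−t/τ₁) − τ₂ e^(−t/τ₂))/(τ₁ − τ₂)].
At t = 88.21: e^(−t/τ₁) = 0.0255664, e^(−t/τ₂) = 0.0504568.
C₂ = 3.239·[1 − (24.0585·0.0255664 − 29.5349·0.0504568)/(-5.47637)] = 3.239·0.840196 = 2.72139 mol/L.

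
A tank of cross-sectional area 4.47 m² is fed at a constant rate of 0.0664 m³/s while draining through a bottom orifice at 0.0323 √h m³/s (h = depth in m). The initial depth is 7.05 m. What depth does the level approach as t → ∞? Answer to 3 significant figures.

Unsteady balance on liquid volume: A dh/dt = Q_in − 0.0323 √h. At steady state dh/dt = 0:
Q_in = 0.0323 √h_ss ⇒ √h_ss = 0.0664/0.0323 = 2.0557.
h_ss = 2.0557² = 4.2260 m. (Since h₀ = 7.05 m > h_ss, the level will fall toward this value.)

4.23 m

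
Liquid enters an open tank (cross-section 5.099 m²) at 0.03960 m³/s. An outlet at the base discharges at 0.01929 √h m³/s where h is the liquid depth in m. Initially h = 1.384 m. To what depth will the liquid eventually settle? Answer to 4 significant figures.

A dh/dt = Q_in − 0.01929 √h. Steady state requires inflow = outflow:
Q_in = 0.01929 √h_ss ⇒ √h_ss = 0.03960/0.01929 = 2.05288.
h_ss = 2.05288² = 4.21430 m. (Since h₀ = 1.384 m < h_ss, the level will rise toward this value.)

4.214 m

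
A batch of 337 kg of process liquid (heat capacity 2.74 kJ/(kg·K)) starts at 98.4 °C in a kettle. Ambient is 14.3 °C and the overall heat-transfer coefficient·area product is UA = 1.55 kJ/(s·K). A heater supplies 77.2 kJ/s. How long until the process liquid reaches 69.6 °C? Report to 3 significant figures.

1090 s

M c_p dT/dt = −UA(T − T_amb) + Q̇.
τ = M c_p/UA = 595.73 s; T_ss = T_amb + Q̇/UA = 14.3 + 77.2/1.55 = 64.106 °C.
T(t) = T_ss + (T₀ − T_ss)e^(−t/τ); set T = 69.6:
t = −τ ln[(T − T_ss)/(T₀ − T_ss)] = −595.73 · ln(0.16019) = 1091.0 s.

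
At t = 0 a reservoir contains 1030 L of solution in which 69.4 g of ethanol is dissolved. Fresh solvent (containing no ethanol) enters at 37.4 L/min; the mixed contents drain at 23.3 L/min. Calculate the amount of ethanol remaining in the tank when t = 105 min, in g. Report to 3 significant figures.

Let m(t) be the amount of ethanol. Volume: V(t) = V₀ + (Q_in − Q_out) t = 1030 + 14.100 t; V(105) = 2510.5 L.
Solute balance: dm/dt = 0 − Q_out C = −Q_out m/V(t).
dm/m = −Q_out dt/(V₀ + 14.100 t); integrating gives ln(m/m₀) = −(Q_out/(Q_in−Q_out)) ln(V/V₀).
m = m₀ (V₀/V)^(Q_out/(Q_in−Q_out)) = 69.4 × (1030/2510.5)^(1.6525) = 15.921 g.

15.9 g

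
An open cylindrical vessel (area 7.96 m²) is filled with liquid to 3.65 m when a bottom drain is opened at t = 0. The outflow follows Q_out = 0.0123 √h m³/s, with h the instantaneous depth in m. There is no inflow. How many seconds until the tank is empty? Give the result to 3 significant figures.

A dh/dt = −Q_out = −0.0123 √h.
∫ h^(−1/2) dh = −(0.0123/A) ∫ dt, giving 2√h = 2√h₀ − (0.0123/A) t.
Set h = 0: 2√h₀ = (0.0123/A) t_empty ⇒ t_empty = 2A√h₀/0.0123.
t_empty = 2·7.96·√3.65/0.0123 = 15.920·1.9105/0.0123 = 2472.8 s.

2470 s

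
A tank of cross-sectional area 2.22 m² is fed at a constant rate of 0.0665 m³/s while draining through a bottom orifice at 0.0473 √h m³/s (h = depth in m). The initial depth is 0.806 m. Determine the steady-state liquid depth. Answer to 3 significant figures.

1.98 m

Level balance: A dh/dt = 0.0665 − 0.0473 √h. Setting dh/dt = 0:
Q_in = 0.0473 √h_ss ⇒ √h_ss = 0.0665/0.0473 = 1.4059.
h_ss = 1.4059² = 1.9766 m. (Since h₀ = 0.806 m < h_ss, the level will rise toward this value.)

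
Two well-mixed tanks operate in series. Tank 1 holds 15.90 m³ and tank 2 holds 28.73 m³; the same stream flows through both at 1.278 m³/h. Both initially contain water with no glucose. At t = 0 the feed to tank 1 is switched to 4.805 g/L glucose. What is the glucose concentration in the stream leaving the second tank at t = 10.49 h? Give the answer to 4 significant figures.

0.6200 g/L

Species balance on tank i: dCᵢ/dt = (Cᵢ₋₁ − Cᵢ)/τᵢ with τᵢ = Vᵢ/Q.
τ₁ = 15.90/1.278 = 12.4413 h; τ₂ = 28.73/1.278 = 22.4804 h.
Solving the cascade with C₁(0)=C₂(0)=0 gives C₂(t) = C_in[1 − (τ₁ e^(−t/τ₁) − τ₂ e^(−t/τ₂))/(τ₁ − τ₂)].
At t = 10.49: e^(−t/τ₁) = 0.430349, e^(−t/τ₂) = 0.627113.
C₂ = 4.805·[1 − (12.4413·0.430349 − 22.4804·0.627113)/(-10.0391)] = 4.805·0.129040 = 0.620037 g/L.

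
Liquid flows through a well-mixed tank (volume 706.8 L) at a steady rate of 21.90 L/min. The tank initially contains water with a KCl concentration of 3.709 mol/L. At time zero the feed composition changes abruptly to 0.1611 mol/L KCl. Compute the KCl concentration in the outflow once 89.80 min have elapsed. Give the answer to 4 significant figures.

Mass balance on the solute (V constant): V dC/dt = Q(C_in − C).
So dC/dt = (C_in − C)/τ with τ = V/Q = 706.8/21.90 = 32.2740 min.
Integrating: C(t) = C_in + (C₀ − C_in) e^(−t/τ).
C(89.80) = 0.1611 + (3.709 − 0.1611)·e^(−89.80/32.2740) = 0.1611 + (3.54790)·0.0618881 = 0.380673 mol/L.

0.3807 mol/L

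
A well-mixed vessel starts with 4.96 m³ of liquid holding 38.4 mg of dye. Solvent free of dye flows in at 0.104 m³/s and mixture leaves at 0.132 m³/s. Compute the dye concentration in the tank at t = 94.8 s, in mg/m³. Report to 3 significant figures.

Let m(t) be the amount of dye. Volume: V(t) = V₀ + (Q_in − Q_out) t = 4.96 − 0.028000 t; V(94.8) = 2.3056 m³.
Solute balance: dm/dt = 0 − Q_out C = −Q_out m/V(t).
Separate: dm/m = −Q_out dt/V(t) ⇒ ln(m/m₀) = −(Q_out/(Q_in−Q_out)) ln(V/V₀).
m = m₀ (V₀/V)^(Q_out/(Q_in−Q_out)) = 38.4 × (4.96/2.3056)^(-4.7143) = 1.0373 mg.
C = m/V = 1.0373/2.3056 = 0.44990 mg/m³.

0.450 mg/m³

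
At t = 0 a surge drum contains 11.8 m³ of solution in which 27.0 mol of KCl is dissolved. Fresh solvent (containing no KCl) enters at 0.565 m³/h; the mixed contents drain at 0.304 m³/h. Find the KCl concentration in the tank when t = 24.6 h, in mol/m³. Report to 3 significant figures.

Total volume: dV/dt = Q_in − Q_out = 0.26100 m³/h, so V(t) = 11.8 + 0.26100 t and V(24.6) = 18.221 m³.
No KCl enters, so dm/dt = −Q_out · (m/V).
dm/m = −Q_out dt/(V₀ + 0.26100 t); integrating gives ln(m/m₀) = −(Q_out/(Q_in−Q_out)) ln(V/V₀).
m = m₀ (V₀/V)^(Q_out/(Q_in−Q_out)) = 27.0 × (11.8/18.221)^(1.1648) = 16.278 mol.
C = m/V = 16.278/18.221 = 0.89338 mol/m³.

0.893 mol/m³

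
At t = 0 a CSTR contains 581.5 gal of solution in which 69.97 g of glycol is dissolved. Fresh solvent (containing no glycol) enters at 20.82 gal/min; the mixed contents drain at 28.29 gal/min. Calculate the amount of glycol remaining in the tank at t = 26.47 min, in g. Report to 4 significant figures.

Total volume: dV/dt = Q_in − Q_out = -7.47000 gal/min, so V(t) = 581.5 − 7.47000 t and V(26.47) = 383.769 gal.
Species balance (pure solvent in): dm/dt = −Q_out · m/V(t).
dm/m = −Q_out dt/(V₀ − 7.47000 t); integrating gives ln(m/m₀) = −(Q_out/(Q_in−Q_out)) ln(V/V₀).
m = m₀ (V₀/V)^(Q_out/(Q_in−Q_out)) = 69.97 × (581.5/383.769)^(-3.78715) = 14.5013 g.

14.50 g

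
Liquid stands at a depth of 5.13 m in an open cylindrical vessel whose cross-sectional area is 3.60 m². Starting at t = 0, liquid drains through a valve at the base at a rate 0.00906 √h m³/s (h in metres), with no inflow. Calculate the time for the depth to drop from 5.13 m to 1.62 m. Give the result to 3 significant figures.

788 s

With no inflow, A dh/dt = −0.00906 √h.
Separate and integrate: 2(√h − √h₀) = −(0.00906/A) t.
t = 2A(√h₀ − √h)/0.00906 = 2·3.60·(√5.13 − √1.62)/0.00906
  = 7.2000 × (2.2650 − 1.2728) / 0.00906 = 788.47 s.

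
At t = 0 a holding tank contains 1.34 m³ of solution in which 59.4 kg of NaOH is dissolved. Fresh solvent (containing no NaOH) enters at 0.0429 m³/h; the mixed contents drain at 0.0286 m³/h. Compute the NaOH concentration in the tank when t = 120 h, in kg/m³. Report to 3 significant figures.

3.74 kg/m³

Total volume: dV/dt = Q_in − Q_out = 0.014300 m³/h, so V(t) = 1.34 + 0.014300 t and V(120) = 3.0560 m³.
No NaOH enters, so dm/dt = −Q_out · (m/V).
Separate: dm/m = −Q_out dt/V(t) ⇒ ln(m/m₀) = −(Q_out/(Q_in−Q_out)) ln(V/V₀).
m = m₀ (V₀/V)^(Q_out/(Q_in−Q_out)) = 59.4 × (1.34/3.0560)^(2.0000) = 11.421 kg.
C = m/V = 11.421/3.0560 = 3.7371 kg/m³.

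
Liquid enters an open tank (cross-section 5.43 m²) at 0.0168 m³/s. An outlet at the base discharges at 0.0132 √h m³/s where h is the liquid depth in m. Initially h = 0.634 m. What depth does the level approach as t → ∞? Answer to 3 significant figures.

1.62 m

Accumulation of liquid (constant cross-section A): A dh/dt = Q_in − 0.0132 √h. At steady state dh/dt = 0:
Q_in = 0.0132 √h_ss ⇒ √h_ss = 0.0168/0.0132 = 1.2727.
h_ss = 1.2727² = 1.6198 m. (Since h₀ = 0.634 m < h_ss, the level will rise toward this value.)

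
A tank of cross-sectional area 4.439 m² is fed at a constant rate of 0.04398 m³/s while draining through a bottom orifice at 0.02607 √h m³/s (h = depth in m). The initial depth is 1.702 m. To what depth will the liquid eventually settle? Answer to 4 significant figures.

Volume balance on the tank: A dh/dt = Q_in − 0.02607 √h. At steady state dh/dt = 0:
Q_in = 0.02607 √h_ss ⇒ √h_ss = 0.04398/0.02607 = 1.68700.
h_ss = 1.68700² = 2.84596 m. (Since h₀ = 1.702 m < h_ss, the level will rise toward this value.)

2.846 m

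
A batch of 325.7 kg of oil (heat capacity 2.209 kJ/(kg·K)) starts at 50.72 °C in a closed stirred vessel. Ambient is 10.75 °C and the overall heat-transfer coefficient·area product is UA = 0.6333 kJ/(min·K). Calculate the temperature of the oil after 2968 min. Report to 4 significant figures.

13.68 °C

Lumped-capacitance energy balance: M c_p dT/dt = UA(T_amb − T).
dT/dt = (T_ss − T)/τ with T_ss = T_amb = 10.7500 °C, τ = M c_p/UA = 325.7·2.209/0.6333 = 1136.07 min.
T approaches T_ss exponentially: T(t) = T_ss + (T₀ − T_ss) e^(−t/τ).
T(2968) = 10.7500 + (39.9700)·0.0733493 = 13.6818 °C.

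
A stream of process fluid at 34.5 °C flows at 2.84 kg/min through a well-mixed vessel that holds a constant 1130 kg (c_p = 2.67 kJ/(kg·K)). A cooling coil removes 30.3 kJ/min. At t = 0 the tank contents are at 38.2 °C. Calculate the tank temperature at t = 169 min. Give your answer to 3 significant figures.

35.5 °C

Heat balance on the well-mixed liquid: M c_p dT/dt = ṁ c_p (T_in − T) − 30.3.
Rearrange: dT/dt = (T_ss − T)/τ with τ = M/ṁ = 397.89 min and T_ss = T_in − Q̇/(ṁ c_p) = 30.504 °C.
This is linear first-order; T(t) = T_ss + (T₀ − T_ss) e^(−t/τ).
T(169) = 30.504 + (7.6959)·e^(−169/397.89) = 30.504 + (7.6959)·0.65394 = 35.537 °C.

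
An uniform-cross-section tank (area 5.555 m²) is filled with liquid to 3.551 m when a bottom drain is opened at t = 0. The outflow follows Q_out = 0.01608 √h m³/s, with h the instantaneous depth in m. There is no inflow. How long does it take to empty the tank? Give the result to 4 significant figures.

A dh/dt = −Q_out = −0.01608 √h.
Separate and integrate: 2(√h − √h₀) = −(0.01608/A) t.
Set h = 0: 2√h₀ = (0.01608/A) t_empty ⇒ t_empty = 2A√h₀/0.01608.
t_empty = 2·5.555·√3.551/0.01608 = 11.1100·1.88441/0.01608 = 1301.98 s.

1302 s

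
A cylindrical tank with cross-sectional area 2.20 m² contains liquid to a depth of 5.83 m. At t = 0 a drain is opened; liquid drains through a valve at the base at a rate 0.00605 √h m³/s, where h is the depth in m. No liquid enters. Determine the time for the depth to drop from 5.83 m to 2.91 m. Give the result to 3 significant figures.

Mass balance (ρ constant): A dh/dt = −0.00605 √h.
∫ h^(−1/2) dh = −(0.00605/A) ∫ dt, giving 2√h = 2√h₀ − (0.00605/A) t.
t = 2A(√h₀ − √h)/0.00605 = 2·2.20·(√5.83 − √2.91)/0.00605
  = 4.4000 × (2.4145 − 1.7059) / 0.00605 = 515.39 s.

515 s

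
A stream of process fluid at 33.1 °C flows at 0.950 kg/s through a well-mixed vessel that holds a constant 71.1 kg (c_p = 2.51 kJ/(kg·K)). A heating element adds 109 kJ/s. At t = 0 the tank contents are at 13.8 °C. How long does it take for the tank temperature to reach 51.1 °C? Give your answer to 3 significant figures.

63.8 s

Heat balance on the well-mixed liquid: M c_p dT/dt = ṁ c_p (T_in − T) + 109.
τ = M/ṁ = 74.842 s; T_ss = T_in + Q̇/(ṁ c_p) = 78.812 °C.
T(t) = T_ss + (T₀ − T_ss) e^(−t/τ). Set T = 51.1:
e^(−t/τ) = (51.1 − 78.812)/(13.8 − 78.812) = 0.42626
t = −74.842 · ln(0.42626) = 63.819 s.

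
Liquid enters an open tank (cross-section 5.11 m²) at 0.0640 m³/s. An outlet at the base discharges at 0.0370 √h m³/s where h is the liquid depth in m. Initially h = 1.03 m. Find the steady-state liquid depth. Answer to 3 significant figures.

2.99 m

Level balance: A dh/dt = 0.0640 − 0.0370 √h. Setting dh/dt = 0:
Q_in = 0.0370 √h_ss ⇒ √h_ss = 0.0640/0.0370 = 1.7297.
h_ss = 1.7297² = 2.9920 m. (Since h₀ = 1.03 m < h_ss, the level will rise toward this value.)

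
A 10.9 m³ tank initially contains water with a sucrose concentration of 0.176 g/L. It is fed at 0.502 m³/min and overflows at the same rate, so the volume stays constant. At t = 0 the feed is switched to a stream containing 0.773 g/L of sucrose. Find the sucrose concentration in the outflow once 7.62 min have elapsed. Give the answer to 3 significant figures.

Unsteady species balance (constant V, well mixed): V dC/dt = Q(C_in − C).
Rewrite as dC/dt + C/τ = C_in/τ, τ = V/Q = 21.713 min.
Solution: C(t) = C_in + (C₀ − C_in) e^(−t/τ).
C(7.62) = 0.773 + (0.176 − 0.773)·e^(−7.62/21.713) = 0.773 + (-0.59700)·0.70403 = 0.35270 g/L.

0.353 g/L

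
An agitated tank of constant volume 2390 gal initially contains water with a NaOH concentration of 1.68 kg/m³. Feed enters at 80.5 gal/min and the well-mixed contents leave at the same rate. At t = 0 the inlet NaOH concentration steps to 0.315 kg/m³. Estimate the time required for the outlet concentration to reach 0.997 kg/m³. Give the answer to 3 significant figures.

20.6 min

Species balance: V dC/dt = Q(C_in − C) ⇒ τ = V/Q = 29.689 min.
C(t) = C_in + (C₀ − C_in) e^(−t/τ). Set C = 0.997 and solve for t:
e^(−t/τ) = (C − C_in)/(C₀ − C_in) = (0.997 − 0.315)/(1.68 − 0.315) = 0.49963
t = −τ ln(…) = 29.689 × 0.69388 = 20.601 min.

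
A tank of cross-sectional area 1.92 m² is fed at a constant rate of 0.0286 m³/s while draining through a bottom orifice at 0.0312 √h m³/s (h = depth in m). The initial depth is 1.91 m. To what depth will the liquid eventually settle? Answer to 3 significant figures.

Level balance: A dh/dt = 0.0286 − 0.0312 √h. Setting dh/dt = 0:
Q_in = 0.0312 √h_ss ⇒ √h_ss = 0.0286/0.0312 = 0.91667.
h_ss = 0.91667² = 0.84028 m. (Since h₀ = 1.91 m > h_ss, the level will fall toward this value.)

0.840 m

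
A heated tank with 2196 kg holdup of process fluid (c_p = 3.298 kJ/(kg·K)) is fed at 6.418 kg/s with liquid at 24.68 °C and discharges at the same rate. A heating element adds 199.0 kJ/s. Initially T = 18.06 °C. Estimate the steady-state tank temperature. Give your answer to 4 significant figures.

34.08 °C

M c_p dT/dt = ṁ c_p (T_in − T) + Q̇.
At steady state dT/dt = 0 ⇒ T_ss = T_in + Q̇/(ṁ c_p) = 24.68 + 199.0/(6.418·3.298) = 34.0816 °C.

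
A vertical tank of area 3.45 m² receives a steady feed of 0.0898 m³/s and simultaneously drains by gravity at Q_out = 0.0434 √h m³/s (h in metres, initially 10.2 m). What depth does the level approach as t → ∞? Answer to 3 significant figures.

Level balance: A dh/dt = 0.0898 − 0.0434 √h. Setting dh/dt = 0:
Q_in = 0.0434 √h_ss ⇒ √h_ss = 0.0898/0.0434 = 2.0691.
h_ss = 2.0691² = 4.2813 m. (Since h₀ = 10.2 m > h_ss, the level will fall toward this value.)

4.28 m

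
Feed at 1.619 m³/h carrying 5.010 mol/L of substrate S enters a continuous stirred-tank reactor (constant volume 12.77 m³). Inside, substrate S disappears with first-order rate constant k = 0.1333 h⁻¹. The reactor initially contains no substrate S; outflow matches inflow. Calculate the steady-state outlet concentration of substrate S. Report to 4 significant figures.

Accumulation = in − out − consumed: V dC/dt = Q C_in − Q C − k V C.
At steady state: 0 = Q C_in − (Q + kV) C_ss, so C_ss = Q C_in/(Q + kV).
C_ss = 1.619·5.010/(1.619 + 0.1333·12.77) = 8.11119/3.32124 = 2.44222 mol/L.

2.442 mol/L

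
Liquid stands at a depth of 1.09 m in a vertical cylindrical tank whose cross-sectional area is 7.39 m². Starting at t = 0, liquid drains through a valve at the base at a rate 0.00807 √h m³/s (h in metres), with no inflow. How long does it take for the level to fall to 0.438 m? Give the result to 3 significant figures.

700 s

With no inflow, A dh/dt = −0.00807 √h.
This is separable: 2 d(√h)/dt = −0.00807/A, so √h = √h₀ − (0.00807/(2A)) t.
t = 2A(√h₀ − √h)/0.00807 = 2·7.39·(√1.09 − √0.438)/0.00807
  = 14.780 × (1.0440 − 0.66182) / 0.00807 = 700.02 s.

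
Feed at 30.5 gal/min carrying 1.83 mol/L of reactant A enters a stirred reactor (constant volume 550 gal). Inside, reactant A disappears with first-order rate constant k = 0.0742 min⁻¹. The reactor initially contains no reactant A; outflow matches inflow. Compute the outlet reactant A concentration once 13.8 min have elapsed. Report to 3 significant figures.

Accumulation = in − out − consumed: V dC/dt = Q C_in − Q C − k V C.
dC/dt = (Q/V) C_in − (Q/V + k) C; effective rate a = Q/V + k = 0.055455 + 0.0742 = 0.12965 min⁻¹.
C_ss = Q C_in/(Q + kV) = 0.78271 mol/L; C(t) = C_ss + (C₀ − C_ss) e^(−a t).
C(13.8) = 0.78271 + (-0.78271)·e^(−0.12965·13.8) = 0.78271 + (-0.78271)·0.16709 = 0.65193 mol/L.

0.652 mol/L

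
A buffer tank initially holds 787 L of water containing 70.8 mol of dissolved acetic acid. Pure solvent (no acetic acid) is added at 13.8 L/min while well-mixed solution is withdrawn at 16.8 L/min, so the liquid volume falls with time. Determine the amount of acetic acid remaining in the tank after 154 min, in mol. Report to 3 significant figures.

0.500 mol

Total volume: dV/dt = Q_in − Q_out = -3.0000 L/min, so V(t) = 787 − 3.0000 t and V(154) = 325.00 L.
Solute balance: dm/dt = 0 − Q_out C = −Q_out m/V(t).
Separate: dm/m = −Q_out dt/V(t) ⇒ ln(m/m₀) = −(Q_out/(Q_in−Q_out)) ln(V/V₀).
m = m₀ (V₀/V)^(Q_out/(Q_in−Q_out)) = 70.8 × (787/325.00)^(-5.6000) = 0.50017 mol.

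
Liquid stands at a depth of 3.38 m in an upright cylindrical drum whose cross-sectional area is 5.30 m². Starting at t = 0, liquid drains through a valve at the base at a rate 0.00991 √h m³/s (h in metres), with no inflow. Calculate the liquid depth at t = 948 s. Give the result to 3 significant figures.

Accumulation of liquid (constant cross-section A): A dh/dt = −0.00991 √h.
Separate and integrate: 2(√h − √h₀) = −(0.00991/A) t.
√h = √3.38 − 0.00991·948/(2·5.30) = 1.8385 − 0.88629 = 0.95219.
h = 0.95219² = 0.90666 m.

0.907 m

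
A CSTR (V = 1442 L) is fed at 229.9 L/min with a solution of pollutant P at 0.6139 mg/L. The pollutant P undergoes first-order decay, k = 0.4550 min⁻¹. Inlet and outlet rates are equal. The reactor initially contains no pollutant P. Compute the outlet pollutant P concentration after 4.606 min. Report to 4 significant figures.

V dC/dt = Q(C_in − C) − k V C.
dC/dt = (Q/V) C_in − (Q/V + k) C; effective rate a = Q/V + k = 0.159431 + 0.4550 = 0.614431 min⁻¹.
C_ss = Q C_in/(Q + kV) = 0.159293 mg/L; C(t) = C_ss + (C₀ − C_ss) e^(−a t).
C(4.606) = 0.159293 + (-0.159293)·e^(−0.614431·4.606) = 0.159293 + (-0.159293)·0.0590087 = 0.149894 mg/L.

0.1499 mg/L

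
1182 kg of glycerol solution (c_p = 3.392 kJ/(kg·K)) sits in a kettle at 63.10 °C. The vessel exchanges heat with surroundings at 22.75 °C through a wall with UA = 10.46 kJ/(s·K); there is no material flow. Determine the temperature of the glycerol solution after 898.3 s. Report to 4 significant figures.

Heat balance on the well-mixed liquid: M c_p dT/dt = −UA(T − T_amb).
dT/dt = (T_ss − T)/τ with T_ss = T_amb = 22.7500 °C, τ = M c_p/UA = 1182·3.392/10.46 = 383.302 s.
Integrating: T(t) = T_ss + (T₀ − T_ss) e^(−t/τ).
T(898.3) = 22.7500 + (40.3500)·0.0959834 = 26.6229 °C.

26.62 °C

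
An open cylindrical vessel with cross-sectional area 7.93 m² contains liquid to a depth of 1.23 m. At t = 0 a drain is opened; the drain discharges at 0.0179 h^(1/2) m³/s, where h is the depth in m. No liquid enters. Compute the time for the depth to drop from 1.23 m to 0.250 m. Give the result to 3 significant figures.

540 s

Mass balance (ρ constant): A dh/dt = −0.0179 √h.
This is separable: 2 d(√h)/dt = −0.0179/A, so √h = √h₀ − (0.0179/(2A)) t.
t = 2A(√h₀ − √h)/0.0179 = 2·7.93·(√1.23 − √0.250)/0.0179
  = 15.860 × (1.1091 − 0.50000) / 0.0179 = 539.64 s.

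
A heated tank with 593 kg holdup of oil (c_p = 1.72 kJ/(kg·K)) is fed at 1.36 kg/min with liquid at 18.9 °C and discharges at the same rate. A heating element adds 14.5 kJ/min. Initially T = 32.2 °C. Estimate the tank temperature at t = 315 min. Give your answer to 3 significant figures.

M c_p dT/dt = ṁ c_p (T_in − T) + Q̇.
Rearrange: dT/dt = (T_ss − T)/τ with τ = M/ṁ = 436.03 min and T_ss = T_in + Q̇/(ṁ c_p) = 25.099 °C.
T approaches T_ss exponentially: T(t) = T_ss + (T₀ − T_ss) e^(−t/τ).
T(315) = 25.099 + (7.1013)·e^(−315/436.03) = 25.099 + (7.1013)·0.48557 = 28.547 °C.

28.5 °C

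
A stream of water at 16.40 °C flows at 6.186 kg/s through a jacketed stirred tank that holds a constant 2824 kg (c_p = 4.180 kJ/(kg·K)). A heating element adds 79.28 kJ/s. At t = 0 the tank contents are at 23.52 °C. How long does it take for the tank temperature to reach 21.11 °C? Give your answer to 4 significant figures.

Unsteady energy balance on the tank contents: M c_p dT/dt = ṁ c_p (T_in − T) + 79.28.
τ = M/ṁ = 456.515 s; T_ss = T_in + Q̇/(ṁ c_p) = 19.4660 °C.
T(t) = T_ss + (T₀ − T_ss) e^(−t/τ). Set T = 21.11:
e^(−t/τ) = (21.11 − 19.4660)/(23.52 − 19.4660) = 0.405520
t = −456.515 · ln(0.405520) = 412.043 s.

412.0 s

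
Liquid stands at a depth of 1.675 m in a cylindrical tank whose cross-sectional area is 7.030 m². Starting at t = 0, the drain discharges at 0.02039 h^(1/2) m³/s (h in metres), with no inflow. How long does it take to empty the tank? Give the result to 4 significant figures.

A dh/dt = −Q_out = −0.02039 √h.
This is separable: 2 d(√h)/dt = −0.02039/A, so √h = √h₀ − (0.02039/(2A)) t.
Tank is empty when √h = 0: t_empty = 2A√h₀/0.02039.
t_empty = 2·7.030·√1.675/0.02039 = 14.0600·1.29422/0.02039 = 892.433 s.

892.4 s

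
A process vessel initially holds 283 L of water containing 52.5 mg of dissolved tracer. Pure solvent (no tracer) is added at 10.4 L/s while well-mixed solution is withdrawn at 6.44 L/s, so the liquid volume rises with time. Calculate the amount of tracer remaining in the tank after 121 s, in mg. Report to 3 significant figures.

Let m(t) be the amount of tracer. Volume: V(t) = V₀ + (Q_in − Q_out) t = 283 + 3.9600 t; V(121) = 762.16 L.
Solute balance: dm/dt = 0 − Q_out C = −Q_out m/V(t).
dm/m = −Q_out dt/(V₀ + 3.9600 t); integrating gives ln(m/m₀) = −(Q_out/(Q_in−Q_out)) ln(V/V₀).
m = m₀ (V₀/V)^(Q_out/(Q_in−Q_out)) = 52.5 × (283/762.16)^(1.6263) = 10.482 mg.

10.5 mg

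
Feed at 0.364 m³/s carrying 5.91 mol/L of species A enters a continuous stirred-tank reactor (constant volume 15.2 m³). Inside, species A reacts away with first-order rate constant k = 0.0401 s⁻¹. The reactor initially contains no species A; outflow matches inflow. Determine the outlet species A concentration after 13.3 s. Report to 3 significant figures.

1.27 mol/L

Species balance: V dC/dt = Q C_in − Q C − k V C.
dC/dt = (Q/V) C_in − (Q/V + k) C; effective rate a = Q/V + k = 0.023947 + 0.0401 = 0.064047 s⁻¹.
C_ss = Q C_in/(Q + kV) = 2.2098 mol/L; C(t) = C_ss + (C₀ − C_ss) e^(−a t).
C(13.3) = 2.2098 + (-2.2098)·e^(−0.064047·13.3) = 2.2098 + (-2.2098)·0.42663 = 1.2670 mol/L.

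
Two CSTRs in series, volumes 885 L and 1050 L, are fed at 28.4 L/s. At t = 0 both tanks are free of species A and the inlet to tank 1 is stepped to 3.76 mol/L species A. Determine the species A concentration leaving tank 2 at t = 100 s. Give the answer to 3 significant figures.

Each tank obeys Vᵢ dCᵢ/dt = Q(Cᵢ₋₁ − Cᵢ), so τᵢ = Vᵢ/Q.
τ₁ = 885/28.4 = 31.162 s; τ₂ = 1050/28.4 = 36.972 s.
Tank 1: C₁ = C_in(1 − e^(−t/τ₁)). Tank 2 (τ₁ ≠ τ₂): C₂ = C_in[1 − (τ₁ e^(−t/τ₁) − τ₂ e^(−t/τ₂))/(τ₁ − τ₂)].
At t = 100: e^(−t/τ₁) = 0.040395, e^(−t/τ₂) = 0.066886.
C₂ = 3.76·[1 − (31.162·0.040395 − 36.972·0.066886)/(-5.8099)] = 3.76·0.79103 = 2.9743 mol/L.

2.97 mol/L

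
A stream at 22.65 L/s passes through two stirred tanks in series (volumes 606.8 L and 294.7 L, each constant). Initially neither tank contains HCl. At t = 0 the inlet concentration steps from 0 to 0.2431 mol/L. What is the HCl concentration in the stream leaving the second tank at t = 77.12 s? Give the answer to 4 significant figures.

0.2171 mol/L

Species balance on tank i: dCᵢ/dt = (Cᵢ₋₁ − Cᵢ)/τᵢ with τᵢ = Vᵢ/Q.
τ₁ = 606.8/22.65 = 26.7903 s; τ₂ = 294.7/22.65 = 13.0110 s.
Solving the cascade with C₁(0)=C₂(0)=0 gives C₂(t) = C_in[1 − (τ₁ e^(−t/τ₁) − τ₂ e^(−t/τ₂))/(τ₁ − τ₂)].
At t = 77.12: e^(−t/τ₁) = 0.0562103, e^(−t/τ₂) = 0.00266574.
C₂ = 0.2431·[1 − (26.7903·0.0562103 − 13.0110·0.00266574)/(13.7792)] = 0.2431·0.893230 = 0.217144 mol/L.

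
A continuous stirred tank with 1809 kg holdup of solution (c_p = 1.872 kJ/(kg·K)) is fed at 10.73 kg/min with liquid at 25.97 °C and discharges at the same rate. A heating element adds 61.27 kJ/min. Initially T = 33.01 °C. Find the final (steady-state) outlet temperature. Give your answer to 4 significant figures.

Energy balance: M c_p dT/dt = ṁ c_p (T_in − T) + 61.27.
At steady state dT/dt = 0 ⇒ T_ss = T_in + Q̇/(ṁ c_p) = 25.97 + 61.27/(10.73·1.872) = 29.0203 °C.

29.02 °C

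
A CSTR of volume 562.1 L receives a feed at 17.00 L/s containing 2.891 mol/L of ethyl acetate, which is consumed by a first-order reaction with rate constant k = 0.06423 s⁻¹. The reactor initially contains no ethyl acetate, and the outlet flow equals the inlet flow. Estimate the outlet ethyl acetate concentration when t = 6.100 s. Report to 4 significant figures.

0.4054 mol/L

Species balance: V dC/dt = Q C_in − Q C − k V C.
This is linear with rate a = Q/V + k = 0.0944737 s⁻¹.
C_ss = Q C_in/(Q + kV) = 0.925491 mol/L; C(t) = C_ss + (C₀ − C_ss) e^(−a t).
C(6.100) = 0.925491 + (-0.925491)·e^(−0.0944737·6.100) = 0.925491 + (-0.925491)·0.561980 = 0.405384 mol/L.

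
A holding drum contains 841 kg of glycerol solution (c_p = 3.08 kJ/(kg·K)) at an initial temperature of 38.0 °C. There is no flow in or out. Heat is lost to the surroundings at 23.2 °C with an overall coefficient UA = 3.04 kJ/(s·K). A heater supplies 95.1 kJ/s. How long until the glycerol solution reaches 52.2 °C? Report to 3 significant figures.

First-law balance (no shaft work): M c_p dT/dt = −UA(T − T_amb) + Q̇.
τ = M c_p/UA = 852.07 s; T_ss = T_amb + Q̇/UA = 23.2 + 95.1/3.04 = 54.483 °C.
T(t) = T_ss + (T₀ − T_ss)e^(−t/τ); set T = 52.2:
t = −τ ln[(T − T_ss)/(T₀ − T_ss)] = −852.07 · ln(0.13850) = 1684.4 s.

1680 s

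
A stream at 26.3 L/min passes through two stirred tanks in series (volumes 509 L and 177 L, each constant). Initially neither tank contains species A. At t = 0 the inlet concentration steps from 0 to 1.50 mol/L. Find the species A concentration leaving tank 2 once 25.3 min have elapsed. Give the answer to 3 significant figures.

Time constants: τᵢ = Vᵢ/Q for each well-mixed tank.
τ₁ = 509/26.3 = 19.354 min; τ₂ = 177/26.3 = 6.7300 min.
Solving the cascade with C₁(0)=C₂(0)=0 gives C₂(t) = C_in[1 − (τ₁ e^(−t/τ₁) − τ₂ e^(−t/τ₂))/(τ₁ − τ₂)].
At t = 25.3: e^(−t/τ₁) = 0.27056, e^(−t/τ₂) = 0.023301.
C₂ = 1.50·[1 − (19.354·0.27056 − 6.7300·0.023301)/(12.624)] = 1.50·0.59761 = 0.89642 mol/L.

0.896 mol/L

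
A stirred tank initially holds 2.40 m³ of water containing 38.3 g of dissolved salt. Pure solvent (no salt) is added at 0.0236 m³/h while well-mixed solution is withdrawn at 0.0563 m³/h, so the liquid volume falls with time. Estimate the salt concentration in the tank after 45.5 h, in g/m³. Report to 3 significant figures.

7.94 g/m³

Let m(t) be the amount of salt. Volume: V(t) = V₀ + (Q_in − Q_out) t = 2.40 − 0.032700 t; V(45.5) = 0.91215 m³.
No salt enters, so dm/dt = −Q_out · (m/V).
Separate: dm/m = −Q_out dt/V(t) ⇒ ln(m/m₀) = −(Q_out/(Q_in−Q_out)) ln(V/V₀).
m = m₀ (V₀/V)^(Q_out/(Q_in−Q_out)) = 38.3 × (2.40/0.91215)^(-1.7217) = 7.2415 g.
C = m/V = 7.2415/0.91215 = 7.9390 g/m³.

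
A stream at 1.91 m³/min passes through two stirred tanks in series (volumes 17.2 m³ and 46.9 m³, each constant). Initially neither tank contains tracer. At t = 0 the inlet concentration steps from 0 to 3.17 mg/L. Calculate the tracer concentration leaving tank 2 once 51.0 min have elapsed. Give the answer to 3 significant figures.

2.55 mg/L

Each tank obeys Vᵢ dCᵢ/dt = Q(Cᵢ₋₁ − Cᵢ), so τᵢ = Vᵢ/Q.
τ₁ = 17.2/1.91 = 9.0052 min; τ₂ = 46.9/1.91 = 24.555 min.
Solving the cascade with C₁(0)=C₂(0)=0 gives C₂(t) = C_in[1 − (τ₁ e^(−t/τ₁) − τ₂ e^(−t/τ₂))/(τ₁ − τ₂)].
At t = 51.0: e^(−t/τ₁) = 0.0034708, e^(−t/τ₂) = 0.12531.
C₂ = 3.17·[1 − (9.0052·0.0034708 − 24.555·0.12531)/(-15.550)] = 3.17·0.80413 = 2.5491 mg/L.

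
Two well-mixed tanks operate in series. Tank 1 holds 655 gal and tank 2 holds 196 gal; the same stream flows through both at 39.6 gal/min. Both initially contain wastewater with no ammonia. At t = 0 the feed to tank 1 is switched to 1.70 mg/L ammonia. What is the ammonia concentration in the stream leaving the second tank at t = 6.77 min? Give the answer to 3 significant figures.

Time constants: τᵢ = Vᵢ/Q for each well-mixed tank.
τ₁ = 655/39.6 = 16.540 min; τ₂ = 196/39.6 = 4.9495 min.
Solving the cascade with C₁(0)=C₂(0)=0 gives C₂(t) = C_in[1 − (τ₁ e^(−t/τ₁) − τ₂ e^(−t/τ₂))/(τ₁ − τ₂)].
At t = 6.77: e^(−t/τ₁) = 0.66411, e^(−t/τ₂) = 0.25466.
C₂ = 1.70·[1 − (16.540·0.66411 − 4.9495·0.25466)/(11.591)] = 1.70·0.16104 = 0.27377 mg/L.

0.274 mg/L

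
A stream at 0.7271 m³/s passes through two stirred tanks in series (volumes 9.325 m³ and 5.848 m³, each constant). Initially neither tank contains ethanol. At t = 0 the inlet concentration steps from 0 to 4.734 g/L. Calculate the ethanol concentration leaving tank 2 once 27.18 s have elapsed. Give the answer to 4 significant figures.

Time constants: τᵢ = Vᵢ/Q for each well-mixed tank.
τ₁ = 9.325/0.7271 = 12.8249 s; τ₂ = 5.848/0.7271 = 8.04291 s.
Tank 1: C₁ = C_in(1 − e^(−t/τ₁)). Tank 2 (τ₁ ≠ τ₂): C₂ = C_in[1 − (τ₁ e^(−t/τ₁) − τ₂ e^(−t/τ₂))/(τ₁ − τ₂)].
At t = 27.18: e^(−t/τ₁) = 0.120114, e^(−t/τ₂) = 0.0340688.
C₂ = 4.734·[1 − (12.8249·0.120114 − 8.04291·0.0340688)/(4.78201)] = 4.734·0.735165 = 3.48027 g/L.

3.480 g/L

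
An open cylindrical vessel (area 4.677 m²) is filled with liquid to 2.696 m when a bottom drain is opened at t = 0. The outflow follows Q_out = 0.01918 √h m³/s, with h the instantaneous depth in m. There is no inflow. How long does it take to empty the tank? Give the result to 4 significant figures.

A dh/dt = −Q_out = −0.01918 √h.
∫ h^(−1/2) dh = −(0.01918/A) ∫ dt, giving 2√h = 2√h₀ − (0.01918/A) t.
Tank is empty when √h = 0: t_empty = 2A√h₀/0.01918.
t_empty = 2·4.677·√2.696/0.01918 = 9.35400·1.64195/0.01918 = 800.772 s.

800.8 s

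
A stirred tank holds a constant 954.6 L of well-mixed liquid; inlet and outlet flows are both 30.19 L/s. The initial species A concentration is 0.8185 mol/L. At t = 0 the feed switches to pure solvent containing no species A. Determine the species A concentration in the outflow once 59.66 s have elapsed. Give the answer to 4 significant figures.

Mass balance on the solute (V constant): V dC/dt = Q(C_in − C).
Time constant τ = V/Q = 954.6/30.19 = 31.6197 s.
C approaches C_in exponentially: C(t) = C_in + (C₀ − C_in) e^(−t/τ).
C(59.66) = 0 + (0.8185 − 0)·e^(−59.66/31.6197) = 0 + (0.818500)·0.151557 = 0.124049 mol/L.

0.1240 mol/L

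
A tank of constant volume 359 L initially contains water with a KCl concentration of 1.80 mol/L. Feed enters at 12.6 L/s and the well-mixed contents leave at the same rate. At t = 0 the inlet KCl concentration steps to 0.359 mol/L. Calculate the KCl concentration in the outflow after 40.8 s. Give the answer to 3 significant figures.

Unsteady species balance (constant V, well mixed): V dC/dt = Q(C_in − C).
Time constant τ = V/Q = 359/12.6 = 28.492 s.
C approaches C_in exponentially: C(t) = C_in + (C₀ − C_in) e^(−t/τ).
C(40.8) = 0.359 + (1.80 − 0.359)·e^(−40.8/28.492) = 0.359 + (1.4410)·0.23884 = 0.70316 mol/L.

0.703 mol/L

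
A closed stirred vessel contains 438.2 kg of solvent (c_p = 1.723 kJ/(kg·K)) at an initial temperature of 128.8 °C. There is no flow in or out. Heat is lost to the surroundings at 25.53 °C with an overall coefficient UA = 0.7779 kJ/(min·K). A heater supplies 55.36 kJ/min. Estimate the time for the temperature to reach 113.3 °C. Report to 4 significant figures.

M c_p dT/dt = −UA(T − T_amb) + Q̇.
τ = M c_p/UA = 970.586 min; T_ss = T_amb + Q̇/UA = 25.53 + 55.36/0.7779 = 96.6960 °C.
T(t) = T_ss + (T₀ − T_ss)e^(−t/τ); set T = 113.3:
t = −τ ln[(T − T_ss)/(T₀ − T_ss)] = −970.586 · ln(0.517195) = 639.942 min.

639.9 min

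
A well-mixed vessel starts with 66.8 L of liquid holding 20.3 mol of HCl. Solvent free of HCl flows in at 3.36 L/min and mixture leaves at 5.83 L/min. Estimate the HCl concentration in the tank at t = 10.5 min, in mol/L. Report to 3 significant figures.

Total volume: dV/dt = Q_in − Q_out = -2.4700 L/min, so V(t) = 66.8 − 2.4700 t and V(10.5) = 40.865 L.
No HCl enters, so dm/dt = −Q_out · (m/V).
Separate: dm/m = −Q_out dt/V(t) ⇒ ln(m/m₀) = −(Q_out/(Q_in−Q_out)) ln(V/V₀).
m = m₀ (V₀/V)^(Q_out/(Q_in−Q_out)) = 20.3 × (66.8/40.865)^(-2.3603) = 6.3642 mol.
C = m/V = 6.3642/40.865 = 0.15574 mol/L.

0.156 mol/L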